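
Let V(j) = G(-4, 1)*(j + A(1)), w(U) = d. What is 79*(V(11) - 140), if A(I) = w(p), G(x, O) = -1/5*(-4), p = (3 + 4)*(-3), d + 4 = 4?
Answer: -51824/5 ≈ -10365.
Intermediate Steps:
d = 0 (d = -4 + 4 = 0)
p = -21 (p = 7*(-3) = -21)
G(x, O) = ⅘ (G(x, O) = -1*⅕*(-4) = -⅕*(-4) = ⅘)
w(U) = 0
A(I) = 0
V(j) = 4*j/5 (V(j) = 4*(j + 0)/5 = 4*j/5)
79*(V(11) - 140) = 79*((⅘)*11 - 140) = 79*(44/5 - 140) = 79*(-656/5) = -51824/5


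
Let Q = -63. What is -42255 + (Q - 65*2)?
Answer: -42448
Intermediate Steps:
-42255 + (Q - 65*2) = -42255 + (-63 - 65*2) = -42255 + (-63 - 130) = -42255 - 193 = -42448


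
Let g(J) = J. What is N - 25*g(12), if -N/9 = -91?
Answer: 519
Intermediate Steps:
N = 819 (N = -9*(-91) = 819)
N - 25*g(12) = 819 - 25*12 = 819 - 300 = 519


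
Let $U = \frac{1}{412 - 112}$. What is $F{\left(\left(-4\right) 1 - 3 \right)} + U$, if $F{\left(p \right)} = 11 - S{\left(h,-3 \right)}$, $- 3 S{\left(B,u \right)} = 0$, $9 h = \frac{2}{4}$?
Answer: $\frac{3301}{300} \approx 11.003$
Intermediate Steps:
$h = \frac{1}{18}$ ($h = \frac{2 \cdot \frac{1}{4}}{9} = \frac{1}{9} \cdot \frac{1}{2} = \frac{1}{18} \approx 0.055556$)
$S{\left(B,u \right)} = 0$ ($S{\left(B,u \right)} = \left(- \frac{1}{3}\right) 0 = 0$)
$F{\left(p \right)} = 11$ ($F{\left(p \right)} = 11 - 0 = 11 + 0 = 11$)
$U = \frac{1}{300} \approx 0.0033333$
$F{\left(\left(-4\right) 1 - 3 \right)} + U = 11 + \frac{1}{300} = \frac{3301}{300}$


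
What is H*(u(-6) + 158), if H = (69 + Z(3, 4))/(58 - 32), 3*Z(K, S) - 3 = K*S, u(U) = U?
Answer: 5624/13 ≈ 432.62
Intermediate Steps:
Z(K, S) = 1 + K*S/3 (Z(K, S) = 1 + (K*S)/3 = 1 + K*S/3)
H = 37/13 (H = (69 + (1 + (⅓)*3*4))/(58 - 32) = (69 + (1 + 4))/26 = (69 + 5)*(1/26) = 74*(1/26) = 37/13 ≈ 2.8462)
H*(u(-6) + 158) = 37*(-6 + 158)/13 = (37/13)*152 = 5624/13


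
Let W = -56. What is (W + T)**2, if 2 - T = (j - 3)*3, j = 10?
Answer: 5625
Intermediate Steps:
T = -19 (T = 2 - (10 - 3)*3 = 2 - 7*3 = 2 - 1*21 = 2 - 21 = -19)
(W + T)**2 = (-56 - 19)**2 = (-75)**2 = 5625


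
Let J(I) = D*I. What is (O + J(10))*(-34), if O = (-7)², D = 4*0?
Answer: -1666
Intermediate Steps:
D = 0
J(I) = 0 (J(I) = 0*I = 0)
O = 49
(O + J(10))*(-34) = (49 + 0)*(-34) = 49*(-34) = -1666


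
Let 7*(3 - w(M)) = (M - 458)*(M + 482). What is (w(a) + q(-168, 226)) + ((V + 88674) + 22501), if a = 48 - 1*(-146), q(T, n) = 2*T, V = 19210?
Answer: 1088828/7 ≈ 1.5555e+5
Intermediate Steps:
a = 194 (a = 48 + 146 = 194)
w(M) = 3 - (-458 + M)*(482 + M)/7 (w(M) = 3 - (M - 458)*(M + 482)/7 = 3 - (-458 + M)*(482 + M)/7)
(w(a) + q(-168, 226)) + ((V + 88674) + 22501) = ((220777/7 - 24/7*194 - ⅐*194²) + 2*(-168)) + ((19210 + 88674) + 22501) = ((220777/7 - 4656/7 - ⅐*37636) - 336) + (107884 + 22501) = ((220777/7 - 4656/7 - 37636/7) - 336) + 130385 = (178485/7 - 336) + 130385 = 176133/7 + 130385 = 1088828/7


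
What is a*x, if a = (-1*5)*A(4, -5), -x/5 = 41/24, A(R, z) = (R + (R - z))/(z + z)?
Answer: -2665/48 ≈ -55.521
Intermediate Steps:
A(R, z) = (-z + 2*R)/(2*z) (A(R, z) = (-z + 2*R)/((2*z)) = (-z + 2*R)*(1/(2*z)) = (-z + 2*R)/(2*z))
x = -205/24 ≈ -8.5417
a = 13/2 (a = (-1*5)*((4 - ½*(-5))/(-5)) = -(-1)*(4 + 5/2) = -(-1)*13/2 = -5*(-13/10) = 13/2 ≈ 6.5000)
a*x = (13/2)*(-205/24) = -2665/48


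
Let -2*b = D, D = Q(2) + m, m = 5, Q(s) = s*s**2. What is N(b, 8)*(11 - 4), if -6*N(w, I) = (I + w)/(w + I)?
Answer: -7/6 ≈ -1.1667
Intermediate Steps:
Q(s) = s**3
D = 13 (D = 2**3 + 5 = 8 + 5 = 13)
b = -13/2 (b = -1/2*13 = -13/2 ≈ -6.5000)
N(w, I) = -1/6 (N(w, I) = -(I + w)/(6*(w + I)) = -(I + w)/(6*(I + w)) = -1/6*1 = -1/6)
N(b, 8)*(11 - 4) = -(11 - 4)/6 = -1/6*7 = -7/6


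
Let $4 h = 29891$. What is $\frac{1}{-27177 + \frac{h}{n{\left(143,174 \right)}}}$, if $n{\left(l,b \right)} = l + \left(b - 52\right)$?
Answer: $- \frac{1060}{28777729} \approx -3.6834 \cdot 10^{-5}$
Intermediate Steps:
$n{\left(l,b \right)} = -52 + b + l$ ($n{\left(l,b \right)} = l + \left(-52 + b\right) = -52 + b + l$)
$h = \frac{29891}{4}$ ($h = \frac{1}{4} \cdot 29891 = \frac{29891}{4} \approx 7472.8$)
$\frac{1}{-27177 + \frac{h}{n{\left(143,174 \right)}}} = \frac{1}{-27177 + \frac{29891}{4 \left(-52 + 174 + 143\right)}} = \frac{1}{-27177 + \frac{29891}{4 \cdot 265}} = \frac{1}{-27177 + \frac{29891}{4} \cdot \frac{1}{265}} = \frac{1}{-27177 + \frac{29891}{1060}} = \frac{1}{- \frac{28777729}{1060}} = - \frac{1060}{28777729}$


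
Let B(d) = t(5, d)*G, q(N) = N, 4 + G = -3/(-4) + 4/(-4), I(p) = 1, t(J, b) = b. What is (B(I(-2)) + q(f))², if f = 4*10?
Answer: 20449/16 ≈ 1278.1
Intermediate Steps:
f = 40
G = -17/4 (G = -4 + (-3/(-4) + 4/(-4)) = -4 + (-3*(-¼) + 4*(-¼)) = -4 + (¾ - 1) = -4 - ¼ = -17/4 ≈ -4.2500)
B(d) = -17*d/4 (B(d) = d*(-17/4) = -17*d/4)
(B(I(-2)) + q(f))² = (-17/4*1 + 40)² = (-17/4 + 40)² = (143/4)² = 20449/16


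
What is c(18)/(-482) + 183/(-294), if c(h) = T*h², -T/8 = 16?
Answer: 2017427/23618 ≈ 85.419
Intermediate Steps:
T = -128 (T = -8*16 = -128)
c(h) = -128*h²
c(18)/(-482) + 183/(-294) = -128*18²/(-482) + 183/(-294) = -128*324*(-1/482) + 183*(-1/294) = -41472*(-1/482) - 61/98 = 20736/241 - 61/98 = 2017427/23618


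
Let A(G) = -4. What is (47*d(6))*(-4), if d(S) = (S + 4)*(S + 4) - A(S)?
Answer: -19552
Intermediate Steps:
d(S) = 4 + (4 + S)**2 (d(S) = (S + 4)*(S + 4) - 1*(-4) = (4 + S)*(4 + S) + 4 = (4 + S)**2 + 4 = 4 + (4 + S)**2)
(47*d(6))*(-4) = (47*(4 + (4 + 6)**2))*(-4) = (47*(4 + 10**2))*(-4) = (47*(4 + 100))*(-4) = (47*104)*(-4) = 4888*(-4) = -19552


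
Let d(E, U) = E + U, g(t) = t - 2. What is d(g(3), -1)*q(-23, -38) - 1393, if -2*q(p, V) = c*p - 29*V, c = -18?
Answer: -1393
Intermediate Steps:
q(p, V) = 9*p + 29*V/2 (q(p, V) = -(-18*p - 29*V)/2 = -(-29*V - 18*p)/2 = 9*p + 29*V/2)
g(t) = -2 + t
d(g(3), -1)*q(-23, -38) - 1393 = ((-2 + 3) - 1)*(9*(-23) + (29/2)*(-38)) - 1393 = (1 - 1)*(-207 - 551) - 1393 = 0*(-758) - 1393 = 0 - 1393 = -1393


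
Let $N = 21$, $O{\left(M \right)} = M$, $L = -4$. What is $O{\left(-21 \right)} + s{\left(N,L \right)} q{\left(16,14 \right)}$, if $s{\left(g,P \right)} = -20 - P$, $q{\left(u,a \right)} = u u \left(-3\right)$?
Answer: $12267$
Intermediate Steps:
$q{\left(u,a \right)} = - 3 u^{2}$ ($q{\left(u,a \right)} = u^{2} \left(-3\right) = - 3 u^{2}$)
$O{\left(-21 \right)} + s{\left(N,L \right)} q{\left(16,14 \right)} = -21 + \left(-20 - -4\right) \left(- 3 \cdot 16^{2}\right) = -21 + \left(-20 + 4\right) \left(\left(-3\right) 256\right) = -21 - -12288 = -21 + 12288 = 12267$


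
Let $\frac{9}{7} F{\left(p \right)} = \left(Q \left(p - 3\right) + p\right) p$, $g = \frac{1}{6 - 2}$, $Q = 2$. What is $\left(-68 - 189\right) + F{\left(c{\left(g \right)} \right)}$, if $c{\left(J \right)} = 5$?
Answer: $-222$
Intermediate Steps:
$g = \frac{1}{4} \approx 0.25$
$F{\left(p \right)} = \frac{7 p \left(-6 + 3 p\right)}{9}$ ($F{\left(p \right)} = \frac{7 \left(2 \left(p - 3\right) + p\right) p}{9} = \frac{7 \left(2 \left(-3 + p\right) + p\right) p}{9} = \frac{7 \left(\left(-6 + 2 p\right) + p\right) p}{9} = \frac{7 \left(-6 + 3 p\right) p}{9} = \frac{7 p \left(-6 + 3 p\right)}{9}$)
$\left(-68 - 189\right) + F{\left(c{\left(g \right)} \right)} = \left(-68 - 189\right) + \frac{7}{3} \cdot 5 \left(-2 + 5\right) = -257 + \frac{7}{3} \cdot 5 \cdot 3 = -257 + 35 = -222$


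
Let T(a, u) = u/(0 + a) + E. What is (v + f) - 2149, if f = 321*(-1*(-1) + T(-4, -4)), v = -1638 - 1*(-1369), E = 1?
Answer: -1455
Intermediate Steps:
v = -269 (v = -1638 + 1369 = -269)
T(a, u) = 1 + u/a (T(a, u) = u/(0 + a) + 1 = u/a + 1 = 1 + u/a)
f = 963 (f = 321*(-1*(-1) + (-4 - 4)/(-4)) = 321*(1 - ¼*(-8)) = 321*(1 + 2) = 321*3 = 963)
(v + f) - 2149 = (-269 + 963) - 2149 = 694 - 2149 = -1455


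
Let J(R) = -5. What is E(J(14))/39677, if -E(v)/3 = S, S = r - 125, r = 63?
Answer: 186/39677 ≈ 0.0046879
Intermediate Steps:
S = -62 (S = 63 - 125 = -62)
E(v) = 186 (E(v) = -3*(-62) = 186)
E(J(14))/39677 = 186/39677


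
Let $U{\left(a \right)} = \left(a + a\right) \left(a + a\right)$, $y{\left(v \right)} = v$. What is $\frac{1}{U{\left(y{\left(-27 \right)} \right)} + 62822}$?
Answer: $\frac{1}{65738} \approx 1.5212 \cdot 10^{-5}$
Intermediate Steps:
$U{\left(a \right)} = 4 a^{2}$ ($U{\left(a \right)} = 2 a 2 a = 4 a^{2}$)
$\frac{1}{U{\left(y{\left(-27 \right)} \right)} + 62822} = \frac{1}{4 \left(-27\right)^{2} + 62822} = \frac{1}{4 \cdot 729 + 62822} = \frac{1}{2916 + 62822} = \frac{1}{65738}$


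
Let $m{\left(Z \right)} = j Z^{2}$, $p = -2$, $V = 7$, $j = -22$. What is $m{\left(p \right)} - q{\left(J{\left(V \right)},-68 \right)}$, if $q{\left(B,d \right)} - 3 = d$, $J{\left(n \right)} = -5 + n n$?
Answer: $-23$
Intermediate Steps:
$J{\left(n \right)} = -5 + n^{2}$
$q{\left(B,d \right)} = 3 + d$
$m{\left(Z \right)} = - 22 Z^{2}$
$m{\left(p \right)} - q{\left(J{\left(V \right)},-68 \right)} = - 22 \left(-2\right)^{2} - \left(3 - 68\right) = \left(-22\right) 4 - -65 = -88 + 65 = -23$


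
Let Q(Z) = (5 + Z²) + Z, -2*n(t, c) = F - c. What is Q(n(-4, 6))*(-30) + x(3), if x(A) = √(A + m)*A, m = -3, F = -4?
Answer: -1050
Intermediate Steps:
n(t, c) = 2 + c/2 (n(t, c) = -(-4 - c)/2 = 2 + c/2)
Q(Z) = 5 + Z + Z²
x(A) = A*√(-3 + A) (x(A) = √(A - 3)*A = √(-3 + A)*A = A*√(-3 + A))
Q(n(-4, 6))*(-30) + x(3) = (5 + (2 + (½)*6) + (2 + (½)*6)²)*(-30) + 3*√(-3 + 3) = (5 + (2 + 3) + (2 + 3)²)*(-30) + 3*√0 = (5 + 5 + 5²)*(-30) + 3*0 = (5 + 5 + 25)*(-30) + 0 = 35*(-30) + 0 = -1050 + 0 = -1050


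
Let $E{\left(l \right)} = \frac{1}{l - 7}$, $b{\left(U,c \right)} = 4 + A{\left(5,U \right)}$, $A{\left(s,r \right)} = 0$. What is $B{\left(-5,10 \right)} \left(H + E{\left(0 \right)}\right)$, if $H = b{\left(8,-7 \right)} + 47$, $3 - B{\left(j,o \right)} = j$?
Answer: $\frac{2848}{7} \approx 406.86$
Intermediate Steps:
$B{\left(j,o \right)} = 3 - j$
$b{\left(U,c \right)} = 4$ ($b{\left(U,c \right)} = 4 + 0 = 4$)
$E{\left(l \right)} = \frac{1}{-7 + l}$
$H = 51$ ($H = 4 + 47 = 51$)
$B{\left(-5,10 \right)} \left(H + E{\left(0 \right)}\right) = \left(3 - -5\right) \left(51 + \frac{1}{-7 + 0}\right) = \left(3 + 5\right) \left(51 + \frac{1}{-7}\right) = 8 \left(51 - \frac{1}{7}\right) = 8 \cdot \frac{356}{7} = \frac{2848}{7}$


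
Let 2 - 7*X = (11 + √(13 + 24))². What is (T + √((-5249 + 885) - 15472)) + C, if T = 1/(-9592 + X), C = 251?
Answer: 284211705998/1132318023 + 77*√37/2264636046 + 6*I*√551 ≈ 251.0 + 140.84*I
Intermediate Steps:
X = 2/7 - (11 + √37)²/7 (X = 2/7 - (11 + √(13 + 24))²/7 = 2/7 - (11 + √37)²/7 ≈ -41.403)
T = 1/(-67142/7 - (11 + √37)²/7) (T = 1/(-9592 + (2/7 - (11 + √37)²/7)) = 1/(-67142/7 - (11 + √37)²/7) ≈ -0.00010381)
(T + √((-5249 + 885) - 15472)) + C = ((-117775/1132318023 + 77*√37/2264636046) + √((-5249 + 885) - 15472)) + 251 = ((-117775/1132318023 + 77*√37/2264636046) + √(-4364 - 15472)) + 251 = ((-117775/1132318023 + 77*√37/2264636046) + √(-19836)) + 251 = ((-117775/1132318023 + 77*√37/2264636046) + 6*I*√551) + 251 = (-117775/1132318023 + 77*√37/2264636046 + 6*I*√551) + 251 = 284211705998/1132318023 + 77*√37/2264636046 + 6*I*√551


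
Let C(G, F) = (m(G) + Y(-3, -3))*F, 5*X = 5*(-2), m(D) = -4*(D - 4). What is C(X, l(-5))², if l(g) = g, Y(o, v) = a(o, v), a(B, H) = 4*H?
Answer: 3600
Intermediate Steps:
Y(o, v) = 4*v
m(D) = 16 - 4*D (m(D) = -4*(-4 + D) = 16 - 4*D)
X = -2 (X = (5*(-2))/5 = (⅕)*(-10) = -2)
C(G, F) = F*(4 - 4*G) (C(G, F) = ((16 - 4*G) + 4*(-3))*F = ((16 - 4*G) - 12)*F = (4 - 4*G)*F = F*(4 - 4*G))
C(X, l(-5))² = (4*(-5)*(1 - 1*(-2)))² = (4*(-5)*(1 + 2))² = (4*(-5)*3)² = (-60)² = 3600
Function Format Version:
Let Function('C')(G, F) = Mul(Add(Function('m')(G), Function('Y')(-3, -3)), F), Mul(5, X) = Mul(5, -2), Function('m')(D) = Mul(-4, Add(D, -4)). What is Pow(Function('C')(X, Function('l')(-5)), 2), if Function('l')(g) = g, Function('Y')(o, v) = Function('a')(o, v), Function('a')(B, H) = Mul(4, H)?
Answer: 3600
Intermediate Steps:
Function('Y')(o, v) = Mul(4, v)
Function('m')(D) = Add(16, Mul(-4, D)) (Function('m')(D) = Mul(-4, Add(-4, D)) = Add(16, Mul(-4, D)))
X = -2 (X = Mul(Rational(1, 5), Mul(5, -2)) = Mul(Rational(1, 5), -10) = -2)
Function('C')(G, F) = Mul(F, Add(4, Mul(-4, G))) (Function('C')(G, F) = Mul(Add(Add(16, Mul(-4, G)), Mul(4, -3)), F) = Mul(Add(Add(16, Mul(-4, G)), -12), F) = Mul(Add(4, Mul(-4, G)), F) = Mul(F, Add(4, Mul(-4, G))))
Pow(Function('C')(X, Function('l')(-5)), 2) = Pow(Mul(4, -5, Add(1, Mul(-1, -2))), 2) = Pow(Mul(4, -5, Add(1, 2)), 2) = Pow(Mul(4, -5, 3), 2) = Pow(-60, 2) = 3600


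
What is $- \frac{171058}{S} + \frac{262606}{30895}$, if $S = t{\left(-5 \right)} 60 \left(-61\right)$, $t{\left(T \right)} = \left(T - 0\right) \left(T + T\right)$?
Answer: $\frac{5334173491}{565378500} \approx 9.4347$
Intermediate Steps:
$t{\left(T \right)} = 2 T^{2}$ ($t{\left(T \right)} = \left(T + 0\right) 2 T = T 2 T = 2 T^{2}$)
$S = -183000$ ($S = 2 \left(-5\right)^{2} \cdot 60 \left(-61\right) = 2 \cdot 25 \cdot 60 \left(-61\right) = 50 \cdot 60 \left(-61\right) = 3000 \left(-61\right) = -183000$)
$- \frac{171058}{S} + \frac{262606}{30895} = - \frac{171058}{-183000} + \frac{262606}{30895} = \left(-171058\right) \left(- \frac{1}{183000}\right) + 262606 \cdot \frac{1}{30895} = \frac{85529}{91500} + \frac{262606}{30895} = \frac{5334173491}{565378500}$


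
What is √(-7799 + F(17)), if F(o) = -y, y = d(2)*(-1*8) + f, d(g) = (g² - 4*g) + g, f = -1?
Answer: I*√7814 ≈ 88.397*I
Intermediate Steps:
d(g) = g² - 3*g
y = 15 (y = (2*(-3 + 2))*(-1*8) - 1 = (2*(-1))*(-8) - 1 = -2*(-8) - 1 = 16 - 1 = 15)
F(o) = -15 (F(o) = -1*15 = -15)
√(-7799 + F(17)) = √(-7799 - 15) = √(-7814) = I*√7814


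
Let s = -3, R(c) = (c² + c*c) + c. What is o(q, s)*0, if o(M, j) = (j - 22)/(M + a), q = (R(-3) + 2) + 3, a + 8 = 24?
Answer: 0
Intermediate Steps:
a = 16 (a = -8 + 24 = 16)
R(c) = c + 2*c² (R(c) = (c² + c²) + c = 2*c² + c = c + 2*c²)
q = 20 (q = (-3*(1 + 2*(-3)) + 2) + 3 = (-3*(1 - 6) + 2) + 3 = (-3*(-5) + 2) + 3 = (15 + 2) + 3 = 17 + 3 = 20)
o(M, j) = (-22 + j)/(16 + M) (o(M, j) = (j - 22)/(M + 16) = (-22 + j)/(16 + M))
o(q, s)*0 = ((-22 - 3)/(16 + 20))*0 = (-25/36)*0 = ((1/36)*(-25))*0 = -25/36*0 = 0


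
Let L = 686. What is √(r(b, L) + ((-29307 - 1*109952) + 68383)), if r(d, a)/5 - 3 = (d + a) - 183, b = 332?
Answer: I*√66686 ≈ 258.24*I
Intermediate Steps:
r(d, a) = -900 + 5*a + 5*d (r(d, a) = 15 + 5*((d + a) - 183) = 15 + 5*((a + d) - 183) = 15 + 5*(-183 + a + d) = 15 + (-915 + 5*a + 5*d) = -900 + 5*a + 5*d)
√(r(b, L) + ((-29307 - 1*109952) + 68383)) = √((-900 + 5*686 + 5*332) + ((-29307 - 1*109952) + 68383)) = √((-900 + 3430 + 1660) + ((-29307 - 109952) + 68383)) = √(4190 + (-139259 + 68383)) = √(4190 - 70876) = √(-66686) = I*√66686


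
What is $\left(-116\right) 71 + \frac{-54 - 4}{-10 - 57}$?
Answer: $- \frac{551754}{67} \approx -8235.1$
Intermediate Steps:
$\left(-116\right) 71 + \frac{-54 - 4}{-10 - 57} = -8236 - \frac{58}{-67} = -8236 - - \frac{58}{67} = -8236 + \frac{58}{67} = - \frac{551754}{67}$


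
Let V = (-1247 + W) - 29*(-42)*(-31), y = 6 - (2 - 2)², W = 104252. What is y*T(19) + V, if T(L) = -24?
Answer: 65103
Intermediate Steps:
y = 6 (y = 6 - 1*0² = 6 - 1*0 = 6 + 0 = 6)
V = 65247 (V = (-1247 + 104252) - 29*(-42)*(-31) = 103005 + 1218*(-31) = 103005 - 37758 = 65247)
y*T(19) + V = 6*(-24) + 65247 = -144 + 65247 = 65103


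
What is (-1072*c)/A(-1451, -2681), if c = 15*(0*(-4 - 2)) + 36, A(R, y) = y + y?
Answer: 19296/2681 ≈ 7.1973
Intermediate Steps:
A(R, y) = 2*y
c = 36 (c = 15*(0*(-6)) + 36 = 15*0 + 36 = 0 + 36 = 36)
(-1072*c)/A(-1451, -2681) = (-1072*36)/((2*(-2681))) = -38592/(-5362) = -38592*(-1/5362) = 19296/2681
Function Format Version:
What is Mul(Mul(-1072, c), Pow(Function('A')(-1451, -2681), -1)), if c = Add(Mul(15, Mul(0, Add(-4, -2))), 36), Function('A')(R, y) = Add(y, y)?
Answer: Rational(19296, 2681) ≈ 7.1973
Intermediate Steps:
Function('A')(R, y) = Mul(2, y)
c = 36 (c = Add(Mul(15, Mul(0, -6)), 36) = Add(Mul(15, 0), 36) = Add(0, 36) = 36)
Mul(Mul(-1072, c), Pow(Function('A')(-1451, -2681), -1)) = Mul(Mul(-1072, 36), Pow(Mul(2, -2681), -1)) = Mul(-38592, Pow(-5362, -1)) = Mul(-38592, Rational(-1, 5362)) = Rational(19296, 2681)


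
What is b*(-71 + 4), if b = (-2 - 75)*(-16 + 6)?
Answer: -51590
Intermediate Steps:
b = 770 (b = -77*(-10) = 770)
b*(-71 + 4) = 770*(-71 + 4) = 770*(-67) = -51590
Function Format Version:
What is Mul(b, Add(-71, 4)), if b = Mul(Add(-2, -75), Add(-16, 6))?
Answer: -51590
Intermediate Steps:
b = 770 (b = Mul(-77, -10) = 770)
Mul(b, Add(-71, 4)) = Mul(770, Add(-71, 4)) = Mul(770, -67) = -51590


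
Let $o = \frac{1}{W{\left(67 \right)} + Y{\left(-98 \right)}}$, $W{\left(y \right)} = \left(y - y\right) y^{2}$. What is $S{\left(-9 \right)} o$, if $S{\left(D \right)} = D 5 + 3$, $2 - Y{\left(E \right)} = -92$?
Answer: $- \frac{21}{47} \approx -0.44681$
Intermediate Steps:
$Y{\left(E \right)} = 94$ ($Y{\left(E \right)} = 2 - -92 = 2 + 92 = 94$)
$W{\left(y \right)} = 0$ ($W{\left(y \right)} = 0 y^{2} = 0$)
$S{\left(D \right)} = 3 + 5 D$ ($S{\left(D \right)} = 5 D + 3 = 3 + 5 D$)
$o = \frac{1}{94}$ ($o = \frac{1}{0 + 94} = \frac{1}{94} \approx 0.010638$)
$S{\left(-9 \right)} o = \left(3 + 5 \left(-9\right)\right) \frac{1}{94} = \left(3 - 45\right) \frac{1}{94} = \left(-42\right) \frac{1}{94} = - \frac{21}{47}$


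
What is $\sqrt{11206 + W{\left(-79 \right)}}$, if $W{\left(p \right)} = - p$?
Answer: $\sqrt{11285} \approx 106.23$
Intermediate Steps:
$\sqrt{11206 + W{\left(-79 \right)}} = \sqrt{11206 - -79} = \sqrt{11206 + 79} = \sqrt{11285}$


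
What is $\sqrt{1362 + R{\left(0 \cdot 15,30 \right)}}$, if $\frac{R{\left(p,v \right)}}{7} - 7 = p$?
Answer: $\sqrt{1411} \approx 37.563$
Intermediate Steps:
$R{\left(p,v \right)} = 49 + 7 p$
$\sqrt{1362 + R{\left(0 \cdot 15,30 \right)}} = \sqrt{1362 + \left(49 + 7 \cdot 0 \cdot 15\right)} = \sqrt{1362 + \left(49 + 7 \cdot 0\right)} = \sqrt{1362 + \left(49 + 0\right)} = \sqrt{1362 + 49} = \sqrt{1411}$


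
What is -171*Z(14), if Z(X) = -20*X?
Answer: 47880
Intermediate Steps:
-171*Z(14) = -(-3420)*14 = -171*(-280) = 47880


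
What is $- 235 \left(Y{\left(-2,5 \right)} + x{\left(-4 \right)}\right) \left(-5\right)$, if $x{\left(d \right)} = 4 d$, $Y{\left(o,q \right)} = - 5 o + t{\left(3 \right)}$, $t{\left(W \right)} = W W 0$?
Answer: $-7050$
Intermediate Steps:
$t{\left(W \right)} = 0$ ($t{\left(W \right)} = W^{2} \cdot 0 = 0$)
$Y{\left(o,q \right)} = - 5 o$ ($Y{\left(o,q \right)} = - 5 o + 0 = - 5 o$)
$- 235 \left(Y{\left(-2,5 \right)} + x{\left(-4 \right)}\right) \left(-5\right) = - 235 \left(\left(-5\right) \left(-2\right) + 4 \left(-4\right)\right) \left(-5\right) = - 235 \left(10 - 16\right) \left(-5\right) = - 235 \left(\left(-6\right) \left(-5\right)\right) = \left(-235\right) 30 = -7050$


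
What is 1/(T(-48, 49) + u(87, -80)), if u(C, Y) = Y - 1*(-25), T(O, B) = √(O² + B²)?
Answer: 11/336 + √4705/1680 ≈ 0.073567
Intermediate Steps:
T(O, B) = √(B² + O²)
u(C, Y) = 25 + Y (u(C, Y) = Y + 25 = 25 + Y)
1/(T(-48, 49) + u(87, -80)) = 1/(√(49² + (-48)²) + (25 - 80)) = 1/(√(2401 + 2304) - 55) = 1/(√4705 - 55) = 1/(-55 + √4705)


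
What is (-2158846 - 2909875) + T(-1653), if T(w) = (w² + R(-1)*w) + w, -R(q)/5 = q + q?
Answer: -2354495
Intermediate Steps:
R(q) = -10*q (R(q) = -5*(q + q) = -10*q)
T(w) = w² + 11*w (T(w) = (w² + (-10*(-1))*w) + w = (w² + 10*w) + w = w² + 11*w)
(-2158846 - 2909875) + T(-1653) = (-2158846 - 2909875) - 1653*(11 - 1653) = -5068721 - 1653*(-1642) = -5068721 + 2714226 = -2354495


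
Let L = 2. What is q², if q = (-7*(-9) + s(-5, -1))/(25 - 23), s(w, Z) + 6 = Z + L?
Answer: 841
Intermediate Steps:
s(w, Z) = -4 + Z (s(w, Z) = -6 + (Z + 2) = -6 + (2 + Z) = -4 + Z)
q = 29 (q = (-7*(-9) + (-4 - 1))/(25 - 23) = (63 - 5)/2 = 58*(½) = 29)
q² = 29² = 841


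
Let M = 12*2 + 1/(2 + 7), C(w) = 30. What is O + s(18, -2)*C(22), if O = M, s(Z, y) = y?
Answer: -323/9 ≈ -35.889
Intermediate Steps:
M = 217/9 (M = 24 + 1/9 = 217/9 ≈ 24.111)
O = 217/9 ≈ 24.111
O + s(18, -2)*C(22) = 217/9 - 2*30 = 217/9 - 60 = -323/9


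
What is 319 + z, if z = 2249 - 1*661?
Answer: 1907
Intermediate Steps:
z = 1588 (z = 2249 - 661 = 1588)
319 + z = 319 + 1588 = 1907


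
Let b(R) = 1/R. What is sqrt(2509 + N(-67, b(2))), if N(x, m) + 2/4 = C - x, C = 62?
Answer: 5*sqrt(422)/2 ≈ 51.357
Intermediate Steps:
N(x, m) = 123/2 - x (N(x, m) = -1/2 + (62 - x) = 123/2 - x)
sqrt(2509 + N(-67, b(2))) = sqrt(2509 + (123/2 - 1*(-67))) = sqrt(2509 + (123/2 + 67)) = sqrt(2509 + 257/2) = sqrt(5275/2) = 5*sqrt(422)/2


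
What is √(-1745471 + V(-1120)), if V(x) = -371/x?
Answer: I*√2792753070/40 ≈ 1321.2*I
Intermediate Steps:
√(-1745471 + V(-1120)) = √(-1745471 - 371/(-1120)) = √(-1745471 - 371*(-1/1120)) = √(-1745471 + 53/160) = √(-279275307/160) = I*√2792753070/40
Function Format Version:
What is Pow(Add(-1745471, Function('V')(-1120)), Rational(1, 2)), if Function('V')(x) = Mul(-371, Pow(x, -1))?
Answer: Mul(Rational(1, 40), I, Pow(2792753070, Rational(1, 2))) ≈ Mul(1321.2, I)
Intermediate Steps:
Pow(Add(-1745471, Function('V')(-1120)), Rational(1, 2)) = Pow(Add(-1745471, Mul(-371, Pow(-1120, -1))), Rational(1, 2)) = Pow(Add(-1745471, Mul(-371, Rational(-1, 1120))), Rational(1, 2)) = Pow(Add(-1745471, Rational(53, 160)), Rational(1, 2)) = Pow(Rational(-279275307, 160), Rational(1, 2)) = Mul(Rational(1, 40), I, Pow(2792753070, Rational(1, 2)))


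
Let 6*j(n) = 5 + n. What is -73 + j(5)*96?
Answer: 87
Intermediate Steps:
j(n) = 5/6 + n/6 (j(n) = (5 + n)/6 = 5/6 + n/6)
-73 + j(5)*96 = -73 + (5/6 + (1/6)*5)*96 = -73 + (5/6 + 5/6)*96 = -73 + (5/3)*96 = -73 + 160 = 87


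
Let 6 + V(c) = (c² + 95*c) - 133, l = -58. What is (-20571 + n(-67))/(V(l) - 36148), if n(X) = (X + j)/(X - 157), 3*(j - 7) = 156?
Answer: 575987/1076124 ≈ 0.53524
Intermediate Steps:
j = 59 (j = 7 + (⅓)*156 = 7 + 52 = 59)
n(X) = (59 + X)/(-157 + X) (n(X) = (X + 59)/(X - 157) = (59 + X)/(-157 + X))
V(c) = -139 + c² + 95*c (V(c) = -6 + ((c² + 95*c) - 133) = -6 + (-133 + c² + 95*c) = -139 + c² + 95*c)
(-20571 + n(-67))/(V(l) - 36148) = (-20571 + (59 - 67)/(-157 - 67))/((-139 + (-58)² + 95*(-58)) - 36148) = (-20571 - 8/(-224))/((-139 + 3364 - 5510) - 36148) = (-20571 - 1/224*(-8))/(-2285 - 36148) = (-20571 + 1/28)/(-38433) = -575987/28*(-1/38433) = 575987/1076124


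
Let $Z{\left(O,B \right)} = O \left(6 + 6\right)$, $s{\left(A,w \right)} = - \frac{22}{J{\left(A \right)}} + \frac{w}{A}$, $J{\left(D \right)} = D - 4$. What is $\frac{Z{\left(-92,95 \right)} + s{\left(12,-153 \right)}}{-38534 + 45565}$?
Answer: $- \frac{2239}{14062} \approx -0.15922$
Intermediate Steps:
$J{\left(D \right)} = -4 + D$ ($J{\left(D \right)} = D - 4 = -4 + D$)
$s{\left(A,w \right)} = - \frac{22}{-4 + A} + \frac{w}{A}$
$Z{\left(O,B \right)} = 12 O$ ($Z{\left(O,B \right)} = O 12 = 12 O$)
$\frac{Z{\left(-92,95 \right)} + s{\left(12,-153 \right)}}{-38534 + 45565} = \frac{12 \left(-92\right) - \left(\frac{51}{4} + \frac{22}{-4 + 12}\right)}{-38534 + 45565} = \frac{-1104 - \left(\frac{51}{4} + \frac{22}{8}\right)}{7031} = \left(-1104 - \frac{31}{2}\right) \frac{1}{7031} = \left(- \frac{2239}{2}\right) \frac{1}{7031} = - \frac{2239}{14062}$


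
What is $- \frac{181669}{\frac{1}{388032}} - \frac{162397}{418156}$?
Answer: $- \frac{29477232068830045}{418156} \approx -7.0493 \cdot 10^{10}$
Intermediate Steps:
$- \frac{181669}{\frac{1}{388032}} - \frac{162397}{418156} = - 181669 \frac{1}{\frac{1}{388032}} - \frac{162397}{418156} = \left(-181669\right) 388032 - \frac{162397}{418156} = -70493385408 - \frac{162397}{418156} = - \frac{29477232068830045}{418156}$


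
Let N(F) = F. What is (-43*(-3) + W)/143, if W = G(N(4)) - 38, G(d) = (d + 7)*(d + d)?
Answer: 179/143 ≈ 1.2517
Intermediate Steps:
G(d) = 2*d*(7 + d) (G(d) = (7 + d)*(2*d) = 2*d*(7 + d))
W = 50 (W = 2*4*(7 + 4) - 38 = 2*4*11 - 38 = 88 - 38 = 50)
(-43*(-3) + W)/143 = (-43*(-3) + 50)/143 = (129 + 50)*(1/143) = 179*(1/143) = 179/143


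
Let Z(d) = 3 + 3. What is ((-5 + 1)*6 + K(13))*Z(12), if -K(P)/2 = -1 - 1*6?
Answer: -60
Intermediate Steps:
K(P) = 14 (K(P) = -2*(-1 - 1*6) = -2*(-1 - 6) = -2*(-7) = 14)
Z(d) = 6
((-5 + 1)*6 + K(13))*Z(12) = ((-5 + 1)*6 + 14)*6 = (-4*6 + 14)*6 = (-24 + 14)*6 = -10*6 = -60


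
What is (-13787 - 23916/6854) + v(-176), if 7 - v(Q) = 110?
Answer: -47612988/3427 ≈ -13893.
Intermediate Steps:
v(Q) = -103 (v(Q) = 7 - 1*110 = 7 - 110 = -103)
(-13787 - 23916/6854) + v(-176) = (-13787 - 23916/6854) - 103 = (-13787 - 23916*1/6854) - 103 = (-13787 - 11958/3427) - 103 = -47260007/3427 - 103 = -47612988/3427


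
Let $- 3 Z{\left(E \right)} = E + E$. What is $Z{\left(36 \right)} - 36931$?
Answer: $-36955$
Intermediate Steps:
$Z{\left(E \right)} = - \frac{2 E}{3}$ ($Z{\left(E \right)} = - \frac{E + E}{3} = - \frac{2 E}{3}$)
$Z{\left(36 \right)} - 36931 = \left(- \frac{2}{3}\right) 36 - 36931 = -24 - 36931 = -36955$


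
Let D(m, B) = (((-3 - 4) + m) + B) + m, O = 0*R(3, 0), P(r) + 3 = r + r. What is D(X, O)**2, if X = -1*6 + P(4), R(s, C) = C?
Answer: 81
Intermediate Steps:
P(r) = -3 + 2*r (P(r) = -3 + (r + r) = -3 + 2*r)
O = 0 (O = 0*0 = 0)
X = -1 (X = -1*6 + (-3 + 2*4) = -6 + (-3 + 8) = -6 + 5 = -1)
D(m, B) = -7 + B + 2*m (D(m, B) = ((-7 + m) + B) + m = (-7 + B + m) + m = -7 + B + 2*m)
D(X, O)**2 = (-7 + 0 + 2*(-1))**2 = (-7 + 0 - 2)**2 = (-9)**2 = 81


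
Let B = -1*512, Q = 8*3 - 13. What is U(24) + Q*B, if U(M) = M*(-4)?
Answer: -5728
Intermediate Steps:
Q = 11 (Q = 24 - 13 = 11)
U(M) = -4*M
B = -512
U(24) + Q*B = -4*24 + 11*(-512) = -96 - 5632 = -5728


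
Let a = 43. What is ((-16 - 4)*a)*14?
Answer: -12040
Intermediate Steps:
((-16 - 4)*a)*14 = ((-16 - 4)*43)*14 = -20*43*14 = -860*14 = -12040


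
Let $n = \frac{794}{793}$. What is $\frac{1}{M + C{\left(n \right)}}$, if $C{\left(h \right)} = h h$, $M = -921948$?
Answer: $- \frac{628849}{579765447416} \approx -1.0847 \cdot 10^{-6}$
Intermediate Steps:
$n = \frac{794}{793}$ ($n = 794 \cdot \frac{1}{793} = \frac{794}{793} \approx 1.0013$)
$C{\left(h \right)} = h^{2}$
$\frac{1}{M + C{\left(n \right)}} = \frac{1}{-921948 + \left(\frac{794}{793}\right)^{2}} = \frac{1}{-921948 + \frac{630436}{628849}} = \frac{1}{- \frac{579765447416}{628849}} = - \frac{628849}{579765447416}$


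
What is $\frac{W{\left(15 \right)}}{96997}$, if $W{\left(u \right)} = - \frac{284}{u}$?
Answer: $- \frac{284}{1454955} \approx -0.00019519$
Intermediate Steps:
$\frac{W{\left(15 \right)}}{96997} = \frac{\left(-284\right) \frac{1}{15}}{96997} = \left(-284\right) \frac{1}{15} \cdot \frac{1}{96997} = \left(- \frac{284}{15}\right) \frac{1}{96997} = - \frac{284}{1454955}$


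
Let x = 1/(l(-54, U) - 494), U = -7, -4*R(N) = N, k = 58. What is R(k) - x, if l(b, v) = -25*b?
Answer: -12413/856 ≈ -14.501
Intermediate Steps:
R(N) = -N/4
x = 1/856 (x = 1/(-25*(-54) - 494) = 1/(1350 - 494) = 1/856 ≈ 0.0011682)
R(k) - x = -1/4*58 - 1*1/856 = -29/2 - 1/856 = -12413/856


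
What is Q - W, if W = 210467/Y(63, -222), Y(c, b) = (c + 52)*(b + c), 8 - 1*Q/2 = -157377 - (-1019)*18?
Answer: 5085012977/18285 ≈ 2.7810e+5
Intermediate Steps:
Q = 278086 (Q = 16 - 2*(-157377 - (-1019)*18) = 16 - 2*(-157377 - 1*(-18342)) = 16 - 2*(-157377 + 18342) = 16 - 2*(-139035) = 16 + 278070 = 278086)
Y(c, b) = (52 + c)*(b + c)
W = -210467/18285 (W = 210467/(63² + 52*(-222) + 52*63 - 222*63) = 210467/(3969 - 11544 + 3276 - 13986) = 210467/(-18285) = 210467*(-1/18285) = -210467/18285 ≈ -11.510)
Q - W = 278086 - 1*(-210467/18285) = 278086 + 210467/18285 = 5085012977/18285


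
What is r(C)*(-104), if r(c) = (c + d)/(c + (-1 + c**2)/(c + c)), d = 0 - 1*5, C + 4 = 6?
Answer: 1248/11 ≈ 113.45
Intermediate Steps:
C = 2 (C = -4 + 6 = 2)
d = -5 (d = 0 - 5 = -5)
r(c) = (-5 + c)/(c + (-1 + c**2)/(2*c)) (r(c) = (c - 5)/(c + (-1 + c**2)/(c + c)) = (-5 + c)/(c + (-1 + c**2)/((2*c))) = (-5 + c)/(c + (-1 + c**2)*(1/(2*c))) = (-5 + c)/(c + (-1 + c**2)/(2*c)))
r(C)*(-104) = (2*2*(-5 + 2)/(-1 + 3*2**2))*(-104) = (2*2*(-3)/(-1 + 3*4))*(-104) = (2*2*(-3)/(-1 + 12))*(-104) = (2*2*(-3)/11)*(-104) = (2*2*(1/11)*(-3))*(-104) = -12/11*(-104) = 1248/11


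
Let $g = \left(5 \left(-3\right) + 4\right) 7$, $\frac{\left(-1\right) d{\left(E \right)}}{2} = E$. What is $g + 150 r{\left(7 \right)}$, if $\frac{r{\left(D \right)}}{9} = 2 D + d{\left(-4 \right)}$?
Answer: $29623$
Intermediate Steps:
$d{\left(E \right)} = - 2 E$
$r{\left(D \right)} = 72 + 18 D$ ($r{\left(D \right)} = 9 \left(2 D - -8\right) = 9 \left(2 D + 8\right) = 9 \left(8 + 2 D\right) = 72 + 18 D$)
$g = -77$ ($g = \left(-15 + 4\right) 7 = \left(-11\right) 7 = -77$)
$g + 150 r{\left(7 \right)} = -77 + 150 \left(72 + 18 \cdot 7\right) = -77 + 150 \left(72 + 126\right) = -77 + 150 \cdot 198 = -77 + 29700 = 29623$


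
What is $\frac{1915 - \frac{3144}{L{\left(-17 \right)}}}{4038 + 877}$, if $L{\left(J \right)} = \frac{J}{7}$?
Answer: $\frac{54563}{83555} \approx 0.65302$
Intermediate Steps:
$L{\left(J \right)} = \frac{J}{7}$ ($L{\left(J \right)} = J \frac{1}{7} = \frac{J}{7}$)
$\frac{1915 - \frac{3144}{L{\left(-17 \right)}}}{4038 + 877} = \frac{1915 - \frac{3144}{\frac{1}{7} \left(-17\right)}}{4038 + 877} = \frac{1915 - \frac{3144}{- \frac{17}{7}}}{4915} = \left(1915 - - \frac{22008}{17}\right) \frac{1}{4915} = \left(1915 + \frac{22008}{17}\right) \frac{1}{4915} = \frac{54563}{17} \cdot \frac{1}{4915} = \frac{54563}{83555}$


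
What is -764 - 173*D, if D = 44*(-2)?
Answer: 14460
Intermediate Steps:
D = -88
-764 - 173*D = -764 - 173*(-88) = -764 + 15224 = 14460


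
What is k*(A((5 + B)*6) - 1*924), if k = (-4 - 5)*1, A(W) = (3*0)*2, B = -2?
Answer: 8316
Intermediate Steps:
A(W) = 0 (A(W) = 0*2 = 0)
k = -9 (k = -9*1 = -9)
k*(A((5 + B)*6) - 1*924) = -9*(0 - 1*924) = -9*(0 - 924) = -9*(-924) = 8316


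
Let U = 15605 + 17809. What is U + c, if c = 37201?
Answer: 70615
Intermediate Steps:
U = 33414
U + c = 33414 + 37201 = 70615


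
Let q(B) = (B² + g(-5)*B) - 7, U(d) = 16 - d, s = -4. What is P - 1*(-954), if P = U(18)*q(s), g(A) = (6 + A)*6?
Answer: 984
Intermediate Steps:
g(A) = 36 + 6*A
q(B) = -7 + B² + 6*B (q(B) = (B² + (36 + 6*(-5))*B) - 7 = (B² + (36 - 30)*B) - 7 = (B² + 6*B) - 7 = -7 + B² + 6*B)
P = 30 (P = (16 - 1*18)*(-7 + (-4)² + 6*(-4)) = (16 - 18)*(-7 + 16 - 24) = -2*(-15) = 30)
P - 1*(-954) = 30 - 1*(-954) = 30 + 954 = 984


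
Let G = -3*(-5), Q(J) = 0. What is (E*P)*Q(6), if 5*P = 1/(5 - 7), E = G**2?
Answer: 0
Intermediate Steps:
G = 15
E = 225 (E = 15**2 = 225)
P = -1/10 (P = 1/(5*(5 - 7)) = (1/5)/(-2) = (1/5)*(-1/2) = -1/10 ≈ -0.10000)
(E*P)*Q(6) = (225*(-1/10))*0 = -45/2*0 = 0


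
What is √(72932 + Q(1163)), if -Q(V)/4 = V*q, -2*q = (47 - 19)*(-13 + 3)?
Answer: 2*I*√144587 ≈ 760.49*I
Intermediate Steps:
q = 140 (q = -(47 - 19)*(-13 + 3)/2 = -14*(-10) = -½*(-280) = 140)
Q(V) = -560*V (Q(V) = -4*V*140 = -560*V)
√(72932 + Q(1163)) = √(72932 - 560*1163) = √(72932 - 651280) = √(-578348) = 2*I*√144587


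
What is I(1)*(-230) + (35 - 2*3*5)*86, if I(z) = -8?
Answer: 2270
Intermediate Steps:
I(1)*(-230) + (35 - 2*3*5)*86 = -8*(-230) + (35 - 2*3*5)*86 = 1840 + (35 - 6*5)*86 = 1840 + (35 - 30)*86 = 1840 + 5*86 = 1840 + 430 = 2270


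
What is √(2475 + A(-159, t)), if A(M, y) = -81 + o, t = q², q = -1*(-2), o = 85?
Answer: √2479 ≈ 49.790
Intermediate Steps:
q = 2
t = 4 (t = 2² = 4)
A(M, y) = 4 (A(M, y) = -81 + 85 = 4)
√(2475 + A(-159, t)) = √(2475 + 4) = √2479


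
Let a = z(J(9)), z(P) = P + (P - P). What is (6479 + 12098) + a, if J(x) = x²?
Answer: 18658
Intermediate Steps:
z(P) = P (z(P) = P + 0 = P)
a = 81 (a = 9² = 81)
(6479 + 12098) + a = (6479 + 12098) + 81 = 18577 + 81 = 18658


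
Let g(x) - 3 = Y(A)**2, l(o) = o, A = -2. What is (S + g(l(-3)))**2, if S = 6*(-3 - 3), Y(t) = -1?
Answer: 1024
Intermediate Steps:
S = -36 (S = 6*(-6) = -36)
g(x) = 4 (g(x) = 3 + (-1)**2 = 3 + 1 = 4)
(S + g(l(-3)))**2 = (-36 + 4)**2 = (-32)**2 = 1024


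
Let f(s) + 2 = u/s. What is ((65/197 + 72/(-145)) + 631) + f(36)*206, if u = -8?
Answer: 44490004/257085 ≈ 173.06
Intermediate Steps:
f(s) = -2 - 8/s
((65/197 + 72/(-145)) + 631) + f(36)*206 = ((65/197 + 72/(-145)) + 631) + (-2 - 8/36)*206 = ((65*(1/197) + 72*(-1/145)) + 631) + (-2 - 8*1/36)*206 = ((65/197 - 72/145) + 631) + (-2 - 2/9)*206 = (-4759/28565 + 631) - 20/9*206 = 18019756/28565 - 4120/9 = 44490004/257085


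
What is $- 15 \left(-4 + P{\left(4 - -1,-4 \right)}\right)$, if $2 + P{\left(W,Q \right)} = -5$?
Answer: $165$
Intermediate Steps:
$P{\left(W,Q \right)} = -7$ ($P{\left(W,Q \right)} = -2 - 5 = -7$)
$- 15 \left(-4 + P{\left(4 - -1,-4 \right)}\right) = - 15 \left(-4 - 7\right) = \left(-15\right) \left(-11\right) = 165$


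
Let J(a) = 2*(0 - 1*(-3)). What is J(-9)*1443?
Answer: 8658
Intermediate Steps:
J(a) = 6 (J(a) = 2*(0 + 3) = 2*3 = 6)
J(-9)*1443 = 6*1443 = 8658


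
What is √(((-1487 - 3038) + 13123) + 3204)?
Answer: √11802 ≈ 108.64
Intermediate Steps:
√(((-1487 - 3038) + 13123) + 3204) = √((-4525 + 13123) + 3204) = √(8598 + 3204) = √11802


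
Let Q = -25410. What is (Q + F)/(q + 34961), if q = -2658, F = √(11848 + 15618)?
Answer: -25410/32303 + √27466/32303 ≈ -0.78148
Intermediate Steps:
F = √27466 ≈ 165.73
(Q + F)/(q + 34961) = (-25410 + √27466)/(-2658 + 34961) = (-25410 + √27466)/32303 = (-25410 + √27466)*(1/32303) = -25410/32303 + √27466/32303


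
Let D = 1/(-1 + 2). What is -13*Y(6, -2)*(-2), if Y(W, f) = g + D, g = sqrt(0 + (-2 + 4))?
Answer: 26 + 26*sqrt(2) ≈ 62.770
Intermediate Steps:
D = 1 (D = 1/1 = 1)
g = sqrt(2) (g = sqrt(0 + 2) = sqrt(2) ≈ 1.4142)
Y(W, f) = 1 + sqrt(2) (Y(W, f) = sqrt(2) + 1 = 1 + sqrt(2))
-13*Y(6, -2)*(-2) = -13*(1 + sqrt(2))*(-2) = (-13 - 13*sqrt(2))*(-2) = 26 + 26*sqrt(2)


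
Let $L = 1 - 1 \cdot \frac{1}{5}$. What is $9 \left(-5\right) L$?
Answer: $-36$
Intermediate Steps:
$L = \frac{4}{5}$ ($L = 1 - 1 \cdot \frac{1}{5} = 1 - \frac{1}{5} = \frac{4}{5} \approx 0.8$)
$9 \left(-5\right) L = 9 \left(-5\right) \frac{4}{5} = \left(-45\right) \frac{4}{5} = -36$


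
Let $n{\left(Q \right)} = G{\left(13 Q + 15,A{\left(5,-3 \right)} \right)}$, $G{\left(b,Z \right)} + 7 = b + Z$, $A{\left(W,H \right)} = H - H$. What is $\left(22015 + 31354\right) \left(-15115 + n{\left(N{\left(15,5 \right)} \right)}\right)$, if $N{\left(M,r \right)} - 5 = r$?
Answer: $-799307513$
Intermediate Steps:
$N{\left(M,r \right)} = 5 + r$
$A{\left(W,H \right)} = 0$
$G{\left(b,Z \right)} = -7 + Z + b$ ($G{\left(b,Z \right)} = -7 + \left(b + Z\right) = -7 + \left(Z + b\right) = -7 + Z + b$)
$n{\left(Q \right)} = 8 + 13 Q$ ($n{\left(Q \right)} = -7 + 0 + \left(13 Q + 15\right) = -7 + 0 + \left(15 + 13 Q\right) = 8 + 13 Q$)
$\left(22015 + 31354\right) \left(-15115 + n{\left(N{\left(15,5 \right)} \right)}\right) = \left(22015 + 31354\right) \left(-15115 + \left(8 + 13 \left(5 + 5\right)\right)\right) = 53369 \left(-15115 + \left(8 + 13 \cdot 10\right)\right) = 53369 \left(-15115 + \left(8 + 130\right)\right) = 53369 \left(-15115 + 138\right) = 53369 \left(-14977\right) = -799307513$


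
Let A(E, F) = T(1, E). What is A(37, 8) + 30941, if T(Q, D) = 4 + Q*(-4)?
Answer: 30941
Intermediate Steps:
T(Q, D) = 4 - 4*Q
A(E, F) = 0 (A(E, F) = 4 - 4*1 = 4 - 4 = 0)
A(37, 8) + 30941 = 0 + 30941 = 30941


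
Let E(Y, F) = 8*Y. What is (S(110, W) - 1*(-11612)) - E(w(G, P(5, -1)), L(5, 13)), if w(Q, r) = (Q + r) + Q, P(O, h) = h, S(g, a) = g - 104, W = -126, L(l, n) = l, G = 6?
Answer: 11530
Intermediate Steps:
S(g, a) = -104 + g
w(Q, r) = r + 2*Q
(S(110, W) - 1*(-11612)) - E(w(G, P(5, -1)), L(5, 13)) = ((-104 + 110) - 1*(-11612)) - 8*(-1 + 2*6) = (6 + 11612) - 8*(-1 + 12) = 11618 - 8*11 = 11618 - 1*88 = 11618 - 88 = 11530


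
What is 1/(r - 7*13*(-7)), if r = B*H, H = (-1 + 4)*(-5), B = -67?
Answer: 1/1642 ≈ 0.00060901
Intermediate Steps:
H = -15 (H = 3*(-5) = -15)
r = 1005 (r = -67*(-15) = 1005)
1/(r - 7*13*(-7)) = 1/(1005 - 7*13*(-7)) = 1/(1005 - 91*(-7)) = 1/(1005 + 637) = 1/1642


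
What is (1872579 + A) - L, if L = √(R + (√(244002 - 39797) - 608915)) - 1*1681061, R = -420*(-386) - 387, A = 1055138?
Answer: 4608778 - √(-447182 + √204205) ≈ 4.6088e+6 - 668.38*I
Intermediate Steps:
R = 161733 (R = 162120 - 387 = 161733)
L = -1681061 + √(-447182 + √204205) (L = √(161733 + (√(244002 - 39797) - 608915)) - 1*1681061 = √(161733 + (√204205 - 608915)) - 1681061 = √(161733 + (-608915 + √204205)) - 1681061 = √(-447182 + √204205) - 1681061 = -1681061 + √(-447182 + √204205) ≈ -1.6811e+6 + 668.38*I)
(1872579 + A) - L = (1872579 + 1055138) - (-1681061 + I*√(447182 - √204205)) = 2927717 + (1681061 - I*√(447182 - √204205)) = 4608778 - I*√(447182 - √204205)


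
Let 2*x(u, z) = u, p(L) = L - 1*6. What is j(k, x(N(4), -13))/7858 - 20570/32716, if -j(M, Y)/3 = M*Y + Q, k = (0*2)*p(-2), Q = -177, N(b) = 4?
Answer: -18033358/32135291 ≈ -0.56117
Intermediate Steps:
p(L) = -6 + L (p(L) = L - 6 = -6 + L)
k = 0 (k = (0*2)*(-6 - 2) = 0*(-8) = 0)
x(u, z) = u/2
j(M, Y) = 531 - 3*M*Y (j(M, Y) = -3*(M*Y - 177) = -3*(-177 + M*Y) = 531 - 3*M*Y)
j(k, x(N(4), -13))/7858 - 20570/32716 = (531 - 3*0*(½)*4)/7858 - 20570/32716 = (531 - 3*0*2)*(1/7858) - 20570*1/32716 = (531 + 0)*(1/7858) - 10285/16358 = 531*(1/7858) - 10285/16358 = 531/7858 - 10285/16358 = -18033358/32135291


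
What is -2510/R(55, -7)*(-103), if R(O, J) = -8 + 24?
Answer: 129265/8 ≈ 16158.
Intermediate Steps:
R(O, J) = 16
-2510/R(55, -7)*(-103) = -2510/16*(-103) = -2510*1/16*(-103) = -1255/8*(-103) = 129265/8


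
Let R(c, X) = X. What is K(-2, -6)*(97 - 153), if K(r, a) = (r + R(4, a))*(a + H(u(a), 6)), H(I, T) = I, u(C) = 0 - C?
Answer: 0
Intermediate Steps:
u(C) = -C
K(r, a) = 0 (K(r, a) = (r + a)*(a - a) = (a + r)*0 = 0)
K(-2, -6)*(97 - 153) = 0*(97 - 153) = 0*(-56) = 0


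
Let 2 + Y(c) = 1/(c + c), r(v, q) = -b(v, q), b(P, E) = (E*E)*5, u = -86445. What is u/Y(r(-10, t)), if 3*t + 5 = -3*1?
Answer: 55324800/1289 ≈ 42921.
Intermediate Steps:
t = -8/3 (t = -5/3 + (-3*1)/3 = -5/3 + (1/3)*(-3) = -5/3 - 1 = -8/3 ≈ -2.6667)
b(P, E) = 5*E**2 (b(P, E) = E**2*5 = 5*E**2)
r(v, q) = -5*q**2
Y(c) = -2 + 1/(2*c) (Y(c) = -2 + 1/(c + c) = -2 + 1/(2*c))
u/Y(r(-10, t)) = -86445/(-2 + 1/(2*((-5*(-8/3)**2)))) = -86445/(-2 + 1/(2*((-5*64/9)))) = -86445/(-2 + 1/(2*(-320/9))) = -86445/(-2 + (1/2)*(-9/320)) = -86445/(-2 - 9/640) = -86445/(-1289/640) = -86445*(-640/1289) = 55324800/1289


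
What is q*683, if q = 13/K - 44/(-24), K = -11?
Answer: 29369/66 ≈ 444.98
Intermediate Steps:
q = 43/66 (q = 13/(-11) - 44/(-24) = 13*(-1/11) - 44*(-1/24) = -13/11 + 11/6 = 43/66 ≈ 0.65152)
q*683 = (43/66)*683 = 29369/66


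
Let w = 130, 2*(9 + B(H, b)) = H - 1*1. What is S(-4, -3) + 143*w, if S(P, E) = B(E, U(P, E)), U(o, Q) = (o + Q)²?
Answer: 18579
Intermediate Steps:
U(o, Q) = (Q + o)²
B(H, b) = -19/2 + H/2 (B(H, b) = -9 + (H - 1*1)/2 = -9 + (H - 1)/2 = -9 + (-1 + H)/2 = -9 + (-½ + H/2) = -19/2 + H/2)
S(P, E) = -19/2 + E/2
S(-4, -3) + 143*w = (-19/2 + (½)*(-3)) + 143*130 = (-19/2 - 3/2) + 18590 = -11 + 18590 = 18579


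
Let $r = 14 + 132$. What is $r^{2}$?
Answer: $21316$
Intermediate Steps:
$r = 146$
$r^{2} = 146^{2} = 21316$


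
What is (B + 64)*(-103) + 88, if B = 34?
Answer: -10006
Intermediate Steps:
(B + 64)*(-103) + 88 = (34 + 64)*(-103) + 88 = 98*(-103) + 88 = -10094 + 88 = -10006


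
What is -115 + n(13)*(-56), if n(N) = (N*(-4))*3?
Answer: 8621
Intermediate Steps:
n(N) = -12*N (n(N) = -4*N*3 = -12*N)
-115 + n(13)*(-56) = -115 - 12*13*(-56) = -115 - 156*(-56) = -115 + 8736 = 8621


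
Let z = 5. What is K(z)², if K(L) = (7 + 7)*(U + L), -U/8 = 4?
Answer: 142884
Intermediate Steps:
U = -32 (U = -8*4 = -32)
K(L) = -448 + 14*L (K(L) = (7 + 7)*(-32 + L) = 14*(-32 + L) = -448 + 14*L)
K(z)² = (-448 + 14*5)² = (-448 + 70)² = (-378)² = 142884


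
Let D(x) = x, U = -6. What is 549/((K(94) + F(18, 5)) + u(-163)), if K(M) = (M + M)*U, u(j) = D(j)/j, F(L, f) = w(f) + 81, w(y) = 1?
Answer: -549/1045 ≈ -0.52536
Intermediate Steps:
F(L, f) = 82 (F(L, f) = 1 + 81 = 82)
u(j) = 1 (u(j) = j/j = 1)
K(M) = -12*M (K(M) = (M + M)*(-6) = (2*M)*(-6) = -12*M)
549/((K(94) + F(18, 5)) + u(-163)) = 549/((-12*94 + 82) + 1) = 549/((-1128 + 82) + 1) = 549/(-1046 + 1) = 549/(-1045) = 549*(-1/1045) = -549/1045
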